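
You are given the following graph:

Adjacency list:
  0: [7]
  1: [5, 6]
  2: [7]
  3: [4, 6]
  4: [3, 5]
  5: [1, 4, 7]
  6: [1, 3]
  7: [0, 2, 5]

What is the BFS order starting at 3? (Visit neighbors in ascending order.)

BFS from vertex 3 (neighbors processed in ascending order):
Visit order: 3, 4, 6, 5, 1, 7, 0, 2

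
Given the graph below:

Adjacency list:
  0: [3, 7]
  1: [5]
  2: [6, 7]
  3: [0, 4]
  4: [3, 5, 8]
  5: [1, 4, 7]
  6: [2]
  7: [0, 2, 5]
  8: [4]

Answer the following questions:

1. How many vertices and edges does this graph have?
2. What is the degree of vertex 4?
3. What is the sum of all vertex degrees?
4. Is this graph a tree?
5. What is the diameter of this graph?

Count: 9 vertices, 9 edges.
Vertex 4 has neighbors [3, 5, 8], degree = 3.
Handshaking lemma: 2 * 9 = 18.
A tree on 9 vertices has 8 edges. This graph has 9 edges (1 extra). Not a tree.
Diameter (longest shortest path) = 5.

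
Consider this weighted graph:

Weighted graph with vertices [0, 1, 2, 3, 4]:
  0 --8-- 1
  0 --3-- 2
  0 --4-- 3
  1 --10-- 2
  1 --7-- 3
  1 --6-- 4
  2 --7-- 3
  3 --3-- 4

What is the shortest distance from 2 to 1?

Using Dijkstra's algorithm from vertex 2:
Shortest path: 2 -> 1
Total weight: 10 = 10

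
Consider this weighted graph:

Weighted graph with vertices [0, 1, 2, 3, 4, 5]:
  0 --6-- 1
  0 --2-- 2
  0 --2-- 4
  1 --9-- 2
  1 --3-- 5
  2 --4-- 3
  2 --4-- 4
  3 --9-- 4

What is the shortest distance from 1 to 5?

Using Dijkstra's algorithm from vertex 1:
Shortest path: 1 -> 5
Total weight: 3 = 3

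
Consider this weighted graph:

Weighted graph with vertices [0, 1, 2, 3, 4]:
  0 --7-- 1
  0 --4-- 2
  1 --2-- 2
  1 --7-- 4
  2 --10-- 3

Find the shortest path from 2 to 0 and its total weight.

Using Dijkstra's algorithm from vertex 2:
Shortest path: 2 -> 0
Total weight: 4 = 4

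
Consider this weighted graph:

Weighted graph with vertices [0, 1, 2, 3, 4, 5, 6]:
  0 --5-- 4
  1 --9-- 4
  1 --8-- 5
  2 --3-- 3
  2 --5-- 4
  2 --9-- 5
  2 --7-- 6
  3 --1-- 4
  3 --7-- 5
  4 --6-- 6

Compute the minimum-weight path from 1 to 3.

Using Dijkstra's algorithm from vertex 1:
Shortest path: 1 -> 4 -> 3
Total weight: 9 + 1 = 10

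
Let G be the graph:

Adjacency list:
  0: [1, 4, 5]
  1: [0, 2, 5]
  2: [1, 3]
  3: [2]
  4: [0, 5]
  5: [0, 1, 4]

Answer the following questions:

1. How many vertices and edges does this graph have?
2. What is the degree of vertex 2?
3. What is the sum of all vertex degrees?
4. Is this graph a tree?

Count: 6 vertices, 7 edges.
Vertex 2 has neighbors [1, 3], degree = 2.
Handshaking lemma: 2 * 7 = 14.
A tree on 6 vertices has 5 edges. This graph has 7 edges (2 extra). Not a tree.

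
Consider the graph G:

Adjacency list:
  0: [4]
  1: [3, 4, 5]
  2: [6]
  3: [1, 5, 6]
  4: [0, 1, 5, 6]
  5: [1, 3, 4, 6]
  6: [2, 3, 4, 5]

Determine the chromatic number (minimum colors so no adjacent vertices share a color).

The graph has a maximum clique of size 3 (lower bound on chromatic number).
A valid 3-coloring: {0: 1, 1: 2, 2: 0, 3: 0, 4: 0, 5: 1, 6: 2}.
Chromatic number = 3.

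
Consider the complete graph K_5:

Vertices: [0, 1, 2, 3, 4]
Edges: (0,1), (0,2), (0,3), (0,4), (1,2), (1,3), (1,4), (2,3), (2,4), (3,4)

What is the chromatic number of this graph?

In K_5, every vertex is adjacent to every other vertex.
Each vertex needs a unique color.
Chromatic number = 5.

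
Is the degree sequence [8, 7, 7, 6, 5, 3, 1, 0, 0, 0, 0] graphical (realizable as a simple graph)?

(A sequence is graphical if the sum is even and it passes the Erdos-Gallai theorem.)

Sum of degrees = 37. Sum is odd, so the sequence is NOT graphical.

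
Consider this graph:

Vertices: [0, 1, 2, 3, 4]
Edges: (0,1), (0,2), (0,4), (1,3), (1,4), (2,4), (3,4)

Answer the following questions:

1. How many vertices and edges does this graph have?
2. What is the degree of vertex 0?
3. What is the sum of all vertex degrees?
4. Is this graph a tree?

Count: 5 vertices, 7 edges.
Vertex 0 has neighbors [1, 2, 4], degree = 3.
Handshaking lemma: 2 * 7 = 14.
A tree on 5 vertices has 4 edges. This graph has 7 edges (3 extra). Not a tree.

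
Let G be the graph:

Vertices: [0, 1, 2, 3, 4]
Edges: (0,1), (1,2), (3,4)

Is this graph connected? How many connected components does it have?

Checking connectivity: the graph has 2 connected component(s).
Components: [[0, 1, 2], [3, 4]]. The graph is NOT connected.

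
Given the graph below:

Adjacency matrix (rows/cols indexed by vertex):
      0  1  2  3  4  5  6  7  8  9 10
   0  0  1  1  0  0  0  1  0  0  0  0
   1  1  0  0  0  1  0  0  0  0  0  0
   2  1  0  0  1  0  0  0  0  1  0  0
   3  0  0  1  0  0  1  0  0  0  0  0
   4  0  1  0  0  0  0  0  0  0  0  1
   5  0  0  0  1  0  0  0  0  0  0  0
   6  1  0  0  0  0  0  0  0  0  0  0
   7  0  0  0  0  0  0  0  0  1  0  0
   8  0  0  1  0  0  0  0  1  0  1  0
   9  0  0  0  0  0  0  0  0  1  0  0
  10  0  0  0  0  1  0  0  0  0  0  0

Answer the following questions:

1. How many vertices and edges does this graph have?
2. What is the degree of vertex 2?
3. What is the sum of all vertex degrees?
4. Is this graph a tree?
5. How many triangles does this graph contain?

Count: 11 vertices, 10 edges.
Vertex 2 has neighbors [0, 3, 8], degree = 3.
Handshaking lemma: 2 * 10 = 20.
A graph is a tree iff it is connected and has exactly n-1 edges. This graph is connected (all 11 vertices in one component) and has 11-1 = 10 edges. It is a tree.
Number of triangles = 0.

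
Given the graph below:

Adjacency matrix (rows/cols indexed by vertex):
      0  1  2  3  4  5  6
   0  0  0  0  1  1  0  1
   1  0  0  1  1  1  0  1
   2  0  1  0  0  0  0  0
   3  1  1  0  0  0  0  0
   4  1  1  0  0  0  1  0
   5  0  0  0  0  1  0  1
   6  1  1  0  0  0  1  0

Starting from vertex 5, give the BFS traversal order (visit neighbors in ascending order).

BFS from vertex 5 (neighbors processed in ascending order):
Visit order: 5, 4, 6, 0, 1, 3, 2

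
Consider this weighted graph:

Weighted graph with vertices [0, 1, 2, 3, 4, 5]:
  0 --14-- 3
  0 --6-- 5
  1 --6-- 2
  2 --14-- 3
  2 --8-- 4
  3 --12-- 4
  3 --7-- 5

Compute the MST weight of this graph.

Applying Kruskal's algorithm (sort edges by weight, add if no cycle):
  Add (0,5) w=6
  Add (1,2) w=6
  Add (3,5) w=7
  Add (2,4) w=8
  Add (3,4) w=12
  Skip (0,3) w=14 (creates cycle)
  Skip (2,3) w=14 (creates cycle)
MST weight = 39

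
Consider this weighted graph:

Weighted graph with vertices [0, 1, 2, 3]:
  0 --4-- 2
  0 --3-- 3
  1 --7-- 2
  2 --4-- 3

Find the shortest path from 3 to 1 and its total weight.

Using Dijkstra's algorithm from vertex 3:
Shortest path: 3 -> 2 -> 1
Total weight: 4 + 7 = 11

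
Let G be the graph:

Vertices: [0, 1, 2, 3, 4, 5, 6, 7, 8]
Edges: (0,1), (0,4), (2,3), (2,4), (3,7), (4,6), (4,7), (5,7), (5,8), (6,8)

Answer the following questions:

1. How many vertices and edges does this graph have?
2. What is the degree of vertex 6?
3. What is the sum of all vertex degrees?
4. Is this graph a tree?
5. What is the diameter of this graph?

Count: 9 vertices, 10 edges.
Vertex 6 has neighbors [4, 8], degree = 2.
Handshaking lemma: 2 * 10 = 20.
A tree on 9 vertices has 8 edges. This graph has 10 edges (2 extra). Not a tree.
Diameter (longest shortest path) = 4.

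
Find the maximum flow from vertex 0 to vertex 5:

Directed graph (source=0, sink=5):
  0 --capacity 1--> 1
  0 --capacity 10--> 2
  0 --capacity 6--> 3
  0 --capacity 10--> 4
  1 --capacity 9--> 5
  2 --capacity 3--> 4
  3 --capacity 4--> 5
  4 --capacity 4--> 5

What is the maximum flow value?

Computing max flow:
  Flow on (0->1): 1/1
  Flow on (0->2): 3/10
  Flow on (0->3): 4/6
  Flow on (0->4): 1/10
  Flow on (1->5): 1/9
  Flow on (2->4): 3/3
  Flow on (3->5): 4/4
  Flow on (4->5): 4/4
Maximum flow = 9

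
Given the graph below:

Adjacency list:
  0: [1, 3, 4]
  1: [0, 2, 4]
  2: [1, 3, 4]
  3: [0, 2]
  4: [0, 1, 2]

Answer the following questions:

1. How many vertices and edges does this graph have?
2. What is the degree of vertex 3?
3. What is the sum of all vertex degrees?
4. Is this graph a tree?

Count: 5 vertices, 7 edges.
Vertex 3 has neighbors [0, 2], degree = 2.
Handshaking lemma: 2 * 7 = 14.
A tree on 5 vertices has 4 edges. This graph has 7 edges (3 extra). Not a tree.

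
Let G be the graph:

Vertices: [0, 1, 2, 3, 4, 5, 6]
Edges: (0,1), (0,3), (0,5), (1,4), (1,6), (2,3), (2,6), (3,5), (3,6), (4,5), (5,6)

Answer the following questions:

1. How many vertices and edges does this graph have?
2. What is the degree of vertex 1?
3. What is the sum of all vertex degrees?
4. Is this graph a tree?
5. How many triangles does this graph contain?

Count: 7 vertices, 11 edges.
Vertex 1 has neighbors [0, 4, 6], degree = 3.
Handshaking lemma: 2 * 11 = 22.
A tree on 7 vertices has 6 edges. This graph has 11 edges (5 extra). Not a tree.
Number of triangles = 3.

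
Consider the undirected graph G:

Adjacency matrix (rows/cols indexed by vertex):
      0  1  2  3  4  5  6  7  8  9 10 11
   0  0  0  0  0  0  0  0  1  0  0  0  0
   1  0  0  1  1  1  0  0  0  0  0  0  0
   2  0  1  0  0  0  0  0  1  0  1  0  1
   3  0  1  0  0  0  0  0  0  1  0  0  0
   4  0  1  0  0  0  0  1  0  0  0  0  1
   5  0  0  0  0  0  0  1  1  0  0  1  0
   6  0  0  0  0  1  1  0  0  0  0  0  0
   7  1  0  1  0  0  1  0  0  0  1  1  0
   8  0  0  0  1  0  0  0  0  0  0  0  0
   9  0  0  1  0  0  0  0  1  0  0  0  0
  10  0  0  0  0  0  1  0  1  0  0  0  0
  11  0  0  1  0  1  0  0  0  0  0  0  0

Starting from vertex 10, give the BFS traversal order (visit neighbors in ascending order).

BFS from vertex 10 (neighbors processed in ascending order):
Visit order: 10, 5, 7, 6, 0, 2, 9, 4, 1, 11, 3, 8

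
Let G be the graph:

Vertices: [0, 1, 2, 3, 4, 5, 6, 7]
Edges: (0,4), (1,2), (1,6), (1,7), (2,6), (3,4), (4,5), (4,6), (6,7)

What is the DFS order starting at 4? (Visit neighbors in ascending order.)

DFS from vertex 4 (neighbors processed in ascending order):
Visit order: 4, 0, 3, 5, 6, 1, 2, 7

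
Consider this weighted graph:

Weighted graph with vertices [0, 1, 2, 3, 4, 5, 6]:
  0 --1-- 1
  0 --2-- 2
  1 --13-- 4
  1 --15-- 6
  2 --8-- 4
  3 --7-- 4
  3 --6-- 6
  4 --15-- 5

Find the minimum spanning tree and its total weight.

Applying Kruskal's algorithm (sort edges by weight, add if no cycle):
  Add (0,1) w=1
  Add (0,2) w=2
  Add (3,6) w=6
  Add (3,4) w=7
  Add (2,4) w=8
  Skip (1,4) w=13 (creates cycle)
  Skip (1,6) w=15 (creates cycle)
  Add (4,5) w=15
MST weight = 39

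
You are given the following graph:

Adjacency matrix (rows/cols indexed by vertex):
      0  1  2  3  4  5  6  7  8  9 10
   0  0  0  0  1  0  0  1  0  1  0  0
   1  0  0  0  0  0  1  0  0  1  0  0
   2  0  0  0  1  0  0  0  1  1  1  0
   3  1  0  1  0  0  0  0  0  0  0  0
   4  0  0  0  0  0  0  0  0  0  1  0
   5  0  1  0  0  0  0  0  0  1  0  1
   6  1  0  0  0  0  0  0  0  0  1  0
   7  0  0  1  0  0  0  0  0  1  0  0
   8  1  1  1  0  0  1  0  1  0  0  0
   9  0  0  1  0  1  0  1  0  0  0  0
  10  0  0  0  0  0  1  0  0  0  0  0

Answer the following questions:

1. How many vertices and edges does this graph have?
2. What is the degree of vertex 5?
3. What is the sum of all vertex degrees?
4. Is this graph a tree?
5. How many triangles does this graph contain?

Count: 11 vertices, 14 edges.
Vertex 5 has neighbors [1, 8, 10], degree = 3.
Handshaking lemma: 2 * 14 = 28.
A tree on 11 vertices has 10 edges. This graph has 14 edges (4 extra). Not a tree.
Number of triangles = 2.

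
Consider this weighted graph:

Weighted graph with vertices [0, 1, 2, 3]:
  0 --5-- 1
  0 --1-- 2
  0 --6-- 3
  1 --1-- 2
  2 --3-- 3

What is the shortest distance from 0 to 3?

Using Dijkstra's algorithm from vertex 0:
Shortest path: 0 -> 2 -> 3
Total weight: 1 + 3 = 4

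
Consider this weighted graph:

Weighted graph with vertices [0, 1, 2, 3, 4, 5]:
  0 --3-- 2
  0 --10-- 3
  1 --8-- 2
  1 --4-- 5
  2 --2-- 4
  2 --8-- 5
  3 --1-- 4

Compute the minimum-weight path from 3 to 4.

Using Dijkstra's algorithm from vertex 3:
Shortest path: 3 -> 4
Total weight: 1 = 1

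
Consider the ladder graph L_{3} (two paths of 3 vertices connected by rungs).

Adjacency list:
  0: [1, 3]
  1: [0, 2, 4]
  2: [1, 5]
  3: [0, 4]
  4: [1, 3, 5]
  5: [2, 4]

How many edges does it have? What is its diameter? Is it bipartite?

Ladder graph L_{3}: 3 rungs + 2 * (3-1) path edges = 3 + 4 = 7 edges.
Diameter = 3.
Ladder graphs are bipartite (alternating coloring along each path).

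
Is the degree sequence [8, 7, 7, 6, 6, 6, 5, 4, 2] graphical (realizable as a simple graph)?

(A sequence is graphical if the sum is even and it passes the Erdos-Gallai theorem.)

Sum of degrees = 51. Sum is odd, so the sequence is NOT graphical.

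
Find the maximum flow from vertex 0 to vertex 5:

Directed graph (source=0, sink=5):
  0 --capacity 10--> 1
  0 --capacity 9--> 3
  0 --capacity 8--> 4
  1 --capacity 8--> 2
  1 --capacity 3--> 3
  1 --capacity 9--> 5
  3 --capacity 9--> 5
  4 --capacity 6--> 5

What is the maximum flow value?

Computing max flow:
  Flow on (0->1): 10/10
  Flow on (0->3): 8/9
  Flow on (0->4): 6/8
  Flow on (1->3): 1/3
  Flow on (1->5): 9/9
  Flow on (3->5): 9/9
  Flow on (4->5): 6/6
Maximum flow = 24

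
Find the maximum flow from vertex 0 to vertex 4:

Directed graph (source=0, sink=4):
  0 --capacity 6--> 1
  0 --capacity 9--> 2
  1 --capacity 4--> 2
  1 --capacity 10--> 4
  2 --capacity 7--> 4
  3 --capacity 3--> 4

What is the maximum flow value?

Computing max flow:
  Flow on (0->1): 6/6
  Flow on (0->2): 7/9
  Flow on (1->4): 6/10
  Flow on (2->4): 7/7
Maximum flow = 13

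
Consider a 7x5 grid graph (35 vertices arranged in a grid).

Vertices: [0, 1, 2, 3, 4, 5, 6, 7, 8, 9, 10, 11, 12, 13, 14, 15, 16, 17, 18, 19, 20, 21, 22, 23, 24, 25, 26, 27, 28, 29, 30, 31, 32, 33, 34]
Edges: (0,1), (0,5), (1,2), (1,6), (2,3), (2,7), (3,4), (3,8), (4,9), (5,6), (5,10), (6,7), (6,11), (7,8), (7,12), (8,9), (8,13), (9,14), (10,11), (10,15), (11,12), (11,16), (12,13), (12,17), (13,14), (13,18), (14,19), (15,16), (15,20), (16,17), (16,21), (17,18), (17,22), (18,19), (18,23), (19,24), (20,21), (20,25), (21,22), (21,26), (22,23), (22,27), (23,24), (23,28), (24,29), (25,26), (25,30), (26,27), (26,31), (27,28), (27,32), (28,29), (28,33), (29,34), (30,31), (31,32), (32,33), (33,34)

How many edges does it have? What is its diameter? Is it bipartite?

A 7x5 grid has 30 vertical edges and 28 horizontal edges.
Total edges = 30 + 28 = 58.
Diameter = (7-1) + (5-1) = 10 (corner to opposite corner).
Grid graphs are bipartite (checkerboard coloring).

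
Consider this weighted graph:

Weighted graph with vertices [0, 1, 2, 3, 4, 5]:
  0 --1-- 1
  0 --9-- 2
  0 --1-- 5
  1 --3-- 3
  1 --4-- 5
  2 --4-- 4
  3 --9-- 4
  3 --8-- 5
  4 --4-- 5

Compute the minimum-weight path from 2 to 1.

Using Dijkstra's algorithm from vertex 2:
Shortest path: 2 -> 0 -> 1
Total weight: 9 + 1 = 10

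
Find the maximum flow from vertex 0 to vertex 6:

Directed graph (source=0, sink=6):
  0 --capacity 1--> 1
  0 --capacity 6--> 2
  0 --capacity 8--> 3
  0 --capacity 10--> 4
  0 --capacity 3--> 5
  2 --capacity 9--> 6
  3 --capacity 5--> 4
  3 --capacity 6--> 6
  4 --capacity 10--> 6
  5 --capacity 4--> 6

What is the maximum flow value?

Computing max flow:
  Flow on (0->2): 6/6
  Flow on (0->3): 8/8
  Flow on (0->4): 8/10
  Flow on (0->5): 3/3
  Flow on (2->6): 6/9
  Flow on (3->4): 2/5
  Flow on (3->6): 6/6
  Flow on (4->6): 10/10
  Flow on (5->6): 3/4
Maximum flow = 25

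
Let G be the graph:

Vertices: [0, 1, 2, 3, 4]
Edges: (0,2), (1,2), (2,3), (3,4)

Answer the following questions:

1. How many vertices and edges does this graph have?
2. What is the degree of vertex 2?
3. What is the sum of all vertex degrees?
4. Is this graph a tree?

Count: 5 vertices, 4 edges.
Vertex 2 has neighbors [0, 1, 3], degree = 3.
Handshaking lemma: 2 * 4 = 8.
A graph is a tree iff it is connected and has exactly n-1 edges. This graph is connected (all 5 vertices in one component) and has 5-1 = 4 edges. It is a tree.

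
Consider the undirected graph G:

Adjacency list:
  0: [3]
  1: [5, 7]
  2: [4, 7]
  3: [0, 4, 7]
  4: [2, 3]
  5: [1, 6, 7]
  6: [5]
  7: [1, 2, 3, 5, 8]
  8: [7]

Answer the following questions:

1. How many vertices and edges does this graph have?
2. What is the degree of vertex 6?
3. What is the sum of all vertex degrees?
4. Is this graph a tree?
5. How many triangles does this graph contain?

Count: 9 vertices, 10 edges.
Vertex 6 has neighbors [5], degree = 1.
Handshaking lemma: 2 * 10 = 20.
A tree on 9 vertices has 8 edges. This graph has 10 edges (2 extra). Not a tree.
Number of triangles = 1.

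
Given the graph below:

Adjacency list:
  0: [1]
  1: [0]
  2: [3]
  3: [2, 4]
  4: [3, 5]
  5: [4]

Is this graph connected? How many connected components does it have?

Checking connectivity: the graph has 2 connected component(s).
Components: [[0, 1], [2, 3, 4, 5]]. The graph is NOT connected.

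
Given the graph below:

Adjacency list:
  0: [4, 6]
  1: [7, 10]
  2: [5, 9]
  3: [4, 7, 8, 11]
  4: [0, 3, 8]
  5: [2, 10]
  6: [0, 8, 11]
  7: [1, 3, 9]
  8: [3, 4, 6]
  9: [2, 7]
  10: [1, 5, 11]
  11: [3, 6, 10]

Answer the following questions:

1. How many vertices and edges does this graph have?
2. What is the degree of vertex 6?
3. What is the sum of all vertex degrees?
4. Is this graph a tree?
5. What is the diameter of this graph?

Count: 12 vertices, 16 edges.
Vertex 6 has neighbors [0, 8, 11], degree = 3.
Handshaking lemma: 2 * 16 = 32.
A tree on 12 vertices has 11 edges. This graph has 16 edges (5 extra). Not a tree.
Diameter (longest shortest path) = 5.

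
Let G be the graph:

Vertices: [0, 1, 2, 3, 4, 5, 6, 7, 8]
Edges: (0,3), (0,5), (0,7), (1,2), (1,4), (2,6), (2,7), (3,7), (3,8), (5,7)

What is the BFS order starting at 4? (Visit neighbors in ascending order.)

BFS from vertex 4 (neighbors processed in ascending order):
Visit order: 4, 1, 2, 6, 7, 0, 3, 5, 8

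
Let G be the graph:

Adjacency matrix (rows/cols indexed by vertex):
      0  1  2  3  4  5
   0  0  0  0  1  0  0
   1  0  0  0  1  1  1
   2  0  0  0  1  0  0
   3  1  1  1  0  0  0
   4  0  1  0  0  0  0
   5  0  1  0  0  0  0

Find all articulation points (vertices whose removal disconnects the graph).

An articulation point is a vertex whose removal disconnects the graph.
Articulation points: [1, 3]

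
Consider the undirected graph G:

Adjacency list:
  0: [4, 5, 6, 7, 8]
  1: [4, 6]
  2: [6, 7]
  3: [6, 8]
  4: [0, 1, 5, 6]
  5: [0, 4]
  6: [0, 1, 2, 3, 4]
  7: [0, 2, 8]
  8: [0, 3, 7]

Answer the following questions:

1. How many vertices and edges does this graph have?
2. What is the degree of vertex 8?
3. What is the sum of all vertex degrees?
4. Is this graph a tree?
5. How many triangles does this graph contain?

Count: 9 vertices, 14 edges.
Vertex 8 has neighbors [0, 3, 7], degree = 3.
Handshaking lemma: 2 * 14 = 28.
A tree on 9 vertices has 8 edges. This graph has 14 edges (6 extra). Not a tree.
Number of triangles = 4.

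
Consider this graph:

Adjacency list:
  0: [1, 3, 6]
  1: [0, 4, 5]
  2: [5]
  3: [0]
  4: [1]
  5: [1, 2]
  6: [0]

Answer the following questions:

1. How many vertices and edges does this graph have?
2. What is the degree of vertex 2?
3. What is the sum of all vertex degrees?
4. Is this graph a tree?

Count: 7 vertices, 6 edges.
Vertex 2 has neighbors [5], degree = 1.
Handshaking lemma: 2 * 6 = 12.
A graph is a tree iff it is connected and has exactly n-1 edges. This graph is connected (all 7 vertices in one component) and has 7-1 = 6 edges. It is a tree.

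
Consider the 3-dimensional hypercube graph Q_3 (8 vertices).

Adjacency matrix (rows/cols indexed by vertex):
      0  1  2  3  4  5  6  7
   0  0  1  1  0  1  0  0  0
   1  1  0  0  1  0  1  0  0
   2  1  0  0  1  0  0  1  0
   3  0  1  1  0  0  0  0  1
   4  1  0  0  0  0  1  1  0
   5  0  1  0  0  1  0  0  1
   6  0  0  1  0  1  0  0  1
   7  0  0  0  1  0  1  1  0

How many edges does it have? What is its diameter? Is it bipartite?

The 3-dimensional hypercube Q_3 has 8 vertices and each vertex has degree 3.
Total edges = 8 * 3 / 2 = 12.
Diameter = 3 (max Hamming distance between binary labels).
Hypercubes are bipartite (partition by parity of binary representation).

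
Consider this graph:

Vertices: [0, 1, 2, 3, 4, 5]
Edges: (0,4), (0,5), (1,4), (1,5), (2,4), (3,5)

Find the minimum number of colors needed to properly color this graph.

The graph has a maximum clique of size 2 (lower bound on chromatic number).
A valid 2-coloring: {0: 1, 1: 1, 2: 1, 3: 1, 4: 0, 5: 0}.
Chromatic number = 2.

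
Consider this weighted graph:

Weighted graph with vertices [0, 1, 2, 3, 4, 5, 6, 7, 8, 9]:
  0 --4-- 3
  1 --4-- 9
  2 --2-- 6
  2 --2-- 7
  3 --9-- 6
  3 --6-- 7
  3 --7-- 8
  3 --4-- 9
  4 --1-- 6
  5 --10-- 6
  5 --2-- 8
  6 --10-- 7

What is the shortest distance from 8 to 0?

Using Dijkstra's algorithm from vertex 8:
Shortest path: 8 -> 3 -> 0
Total weight: 7 + 4 = 11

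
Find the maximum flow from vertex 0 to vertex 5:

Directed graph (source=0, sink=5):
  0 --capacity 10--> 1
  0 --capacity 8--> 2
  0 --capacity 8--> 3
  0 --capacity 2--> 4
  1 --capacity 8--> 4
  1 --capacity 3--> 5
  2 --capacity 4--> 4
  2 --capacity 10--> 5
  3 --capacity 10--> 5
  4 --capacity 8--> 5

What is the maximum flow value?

Computing max flow:
  Flow on (0->1): 10/10
  Flow on (0->2): 8/8
  Flow on (0->3): 8/8
  Flow on (0->4): 1/2
  Flow on (1->4): 7/8
  Flow on (1->5): 3/3
  Flow on (2->5): 8/10
  Flow on (3->5): 8/10
  Flow on (4->5): 8/8
Maximum flow = 27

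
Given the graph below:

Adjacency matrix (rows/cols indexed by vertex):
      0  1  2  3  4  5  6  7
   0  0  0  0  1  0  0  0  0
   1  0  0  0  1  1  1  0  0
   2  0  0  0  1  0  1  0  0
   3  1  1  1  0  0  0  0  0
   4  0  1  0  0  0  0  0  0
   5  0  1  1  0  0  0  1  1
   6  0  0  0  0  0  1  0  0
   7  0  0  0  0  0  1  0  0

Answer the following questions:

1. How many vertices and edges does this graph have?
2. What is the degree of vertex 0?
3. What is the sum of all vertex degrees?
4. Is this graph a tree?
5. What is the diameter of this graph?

Count: 8 vertices, 8 edges.
Vertex 0 has neighbors [3], degree = 1.
Handshaking lemma: 2 * 8 = 16.
A tree on 8 vertices has 7 edges. This graph has 8 edges (1 extra). Not a tree.
Diameter (longest shortest path) = 4.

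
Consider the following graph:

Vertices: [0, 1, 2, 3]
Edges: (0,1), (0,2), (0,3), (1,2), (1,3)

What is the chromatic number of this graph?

The graph has a maximum clique of size 3 (lower bound on chromatic number).
A valid 3-coloring: {0: 0, 1: 1, 2: 2, 3: 2}.
Chromatic number = 3.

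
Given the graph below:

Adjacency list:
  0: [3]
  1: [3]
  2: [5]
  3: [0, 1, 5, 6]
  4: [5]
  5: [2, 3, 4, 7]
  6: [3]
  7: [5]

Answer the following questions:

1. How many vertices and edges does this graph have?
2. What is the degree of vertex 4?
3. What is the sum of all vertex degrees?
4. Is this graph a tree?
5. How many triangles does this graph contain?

Count: 8 vertices, 7 edges.
Vertex 4 has neighbors [5], degree = 1.
Handshaking lemma: 2 * 7 = 14.
A graph is a tree iff it is connected and has exactly n-1 edges. This graph is connected (all 8 vertices in one component) and has 8-1 = 7 edges. It is a tree.
Number of triangles = 0.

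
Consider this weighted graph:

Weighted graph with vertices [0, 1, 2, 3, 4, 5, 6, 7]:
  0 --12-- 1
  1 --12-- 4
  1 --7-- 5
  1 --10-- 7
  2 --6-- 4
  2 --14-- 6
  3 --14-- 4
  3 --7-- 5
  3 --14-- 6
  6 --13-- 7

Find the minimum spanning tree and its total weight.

Applying Kruskal's algorithm (sort edges by weight, add if no cycle):
  Add (2,4) w=6
  Add (1,5) w=7
  Add (3,5) w=7
  Add (1,7) w=10
  Add (0,1) w=12
  Add (1,4) w=12
  Add (6,7) w=13
  Skip (2,6) w=14 (creates cycle)
  Skip (3,6) w=14 (creates cycle)
  Skip (3,4) w=14 (creates cycle)
MST weight = 67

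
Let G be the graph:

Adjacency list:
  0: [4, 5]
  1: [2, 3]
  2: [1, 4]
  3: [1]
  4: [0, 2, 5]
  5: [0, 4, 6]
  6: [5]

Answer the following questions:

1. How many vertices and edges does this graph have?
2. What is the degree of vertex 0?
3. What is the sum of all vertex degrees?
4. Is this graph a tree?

Count: 7 vertices, 7 edges.
Vertex 0 has neighbors [4, 5], degree = 2.
Handshaking lemma: 2 * 7 = 14.
A tree on 7 vertices has 6 edges. This graph has 7 edges (1 extra). Not a tree.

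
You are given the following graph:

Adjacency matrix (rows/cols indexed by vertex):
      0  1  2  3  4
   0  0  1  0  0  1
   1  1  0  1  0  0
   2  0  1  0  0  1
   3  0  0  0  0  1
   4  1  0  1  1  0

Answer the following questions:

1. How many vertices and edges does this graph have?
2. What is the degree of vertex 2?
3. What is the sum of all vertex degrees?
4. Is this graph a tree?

Count: 5 vertices, 5 edges.
Vertex 2 has neighbors [1, 4], degree = 2.
Handshaking lemma: 2 * 5 = 10.
A tree on 5 vertices has 4 edges. This graph has 5 edges (1 extra). Not a tree.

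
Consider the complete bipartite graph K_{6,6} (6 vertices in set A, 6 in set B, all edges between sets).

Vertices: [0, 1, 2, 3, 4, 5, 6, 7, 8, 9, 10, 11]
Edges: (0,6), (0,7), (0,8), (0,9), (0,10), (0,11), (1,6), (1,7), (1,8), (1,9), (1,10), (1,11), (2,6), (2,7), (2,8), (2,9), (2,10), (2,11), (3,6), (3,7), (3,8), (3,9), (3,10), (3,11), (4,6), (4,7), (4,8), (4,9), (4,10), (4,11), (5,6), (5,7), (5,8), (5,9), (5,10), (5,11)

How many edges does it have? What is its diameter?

K_{6,6} has 6 * 6 = 36 edges.
Any vertex reaches any opposite-side vertex in 1 step; same-side vertices reach in 2 steps via any opposite-side vertex.
Diameter = 2.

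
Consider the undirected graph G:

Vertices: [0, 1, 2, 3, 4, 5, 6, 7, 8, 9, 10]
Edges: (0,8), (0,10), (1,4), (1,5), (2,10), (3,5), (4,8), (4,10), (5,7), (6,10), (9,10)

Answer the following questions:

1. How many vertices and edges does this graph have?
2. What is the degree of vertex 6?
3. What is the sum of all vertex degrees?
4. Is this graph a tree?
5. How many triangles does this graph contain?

Count: 11 vertices, 11 edges.
Vertex 6 has neighbors [10], degree = 1.
Handshaking lemma: 2 * 11 = 22.
A tree on 11 vertices has 10 edges. This graph has 11 edges (1 extra). Not a tree.
Number of triangles = 0.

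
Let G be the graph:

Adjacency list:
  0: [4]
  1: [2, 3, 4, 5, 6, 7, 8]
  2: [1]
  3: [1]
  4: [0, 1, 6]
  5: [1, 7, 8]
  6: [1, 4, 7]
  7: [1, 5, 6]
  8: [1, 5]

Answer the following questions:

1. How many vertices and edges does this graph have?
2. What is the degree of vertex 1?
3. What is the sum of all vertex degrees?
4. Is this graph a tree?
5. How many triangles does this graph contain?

Count: 9 vertices, 12 edges.
Vertex 1 has neighbors [2, 3, 4, 5, 6, 7, 8], degree = 7.
Handshaking lemma: 2 * 12 = 24.
A tree on 9 vertices has 8 edges. This graph has 12 edges (4 extra). Not a tree.
Number of triangles = 4.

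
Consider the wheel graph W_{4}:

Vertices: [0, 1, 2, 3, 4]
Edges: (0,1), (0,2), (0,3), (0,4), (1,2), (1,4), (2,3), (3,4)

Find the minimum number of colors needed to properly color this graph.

W_{4} = C_{4} plus a hub adjacent to every cycle vertex.
The outer cycle needs 2 colors (even cycle); the hub is adjacent to all of them so needs a fresh color.
Chromatic number = 2 + 1 = 3.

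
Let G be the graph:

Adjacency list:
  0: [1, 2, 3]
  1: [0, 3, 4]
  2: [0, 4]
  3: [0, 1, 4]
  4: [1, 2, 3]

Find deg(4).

Vertex 4 has neighbors [1, 2, 3], so deg(4) = 3.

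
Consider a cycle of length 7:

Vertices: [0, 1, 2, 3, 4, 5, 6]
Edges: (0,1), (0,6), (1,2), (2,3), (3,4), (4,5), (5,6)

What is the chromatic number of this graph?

This is an odd cycle (C_7). Odd cycles are not bipartite (any 2-coloring forces two adjacent vertices to match), and 3 colors suffice.
Chromatic number = 3.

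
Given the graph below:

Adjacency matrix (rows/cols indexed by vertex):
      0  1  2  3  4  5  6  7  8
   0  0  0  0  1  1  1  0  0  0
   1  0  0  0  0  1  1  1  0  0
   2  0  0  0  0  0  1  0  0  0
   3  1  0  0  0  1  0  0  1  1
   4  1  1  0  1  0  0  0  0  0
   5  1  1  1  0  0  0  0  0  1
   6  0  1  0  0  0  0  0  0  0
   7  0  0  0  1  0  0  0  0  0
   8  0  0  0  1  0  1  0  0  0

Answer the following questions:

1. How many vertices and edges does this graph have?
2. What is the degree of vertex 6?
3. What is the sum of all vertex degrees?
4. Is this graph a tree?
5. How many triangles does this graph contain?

Count: 9 vertices, 11 edges.
Vertex 6 has neighbors [1], degree = 1.
Handshaking lemma: 2 * 11 = 22.
A tree on 9 vertices has 8 edges. This graph has 11 edges (3 extra). Not a tree.
Number of triangles = 1.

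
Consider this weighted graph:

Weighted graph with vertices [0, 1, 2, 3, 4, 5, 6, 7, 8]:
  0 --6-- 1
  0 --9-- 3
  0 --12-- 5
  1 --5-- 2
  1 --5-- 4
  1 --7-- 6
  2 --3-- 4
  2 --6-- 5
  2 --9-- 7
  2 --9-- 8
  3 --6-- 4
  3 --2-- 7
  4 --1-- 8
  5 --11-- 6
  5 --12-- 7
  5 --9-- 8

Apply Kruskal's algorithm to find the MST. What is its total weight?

Applying Kruskal's algorithm (sort edges by weight, add if no cycle):
  Add (4,8) w=1
  Add (3,7) w=2
  Add (2,4) w=3
  Add (1,4) w=5
  Skip (1,2) w=5 (creates cycle)
  Add (0,1) w=6
  Add (2,5) w=6
  Add (3,4) w=6
  Add (1,6) w=7
  Skip (0,3) w=9 (creates cycle)
  Skip (2,7) w=9 (creates cycle)
  Skip (2,8) w=9 (creates cycle)
  Skip (5,8) w=9 (creates cycle)
  Skip (5,6) w=11 (creates cycle)
  Skip (0,5) w=12 (creates cycle)
  Skip (5,7) w=12 (creates cycle)
MST weight = 36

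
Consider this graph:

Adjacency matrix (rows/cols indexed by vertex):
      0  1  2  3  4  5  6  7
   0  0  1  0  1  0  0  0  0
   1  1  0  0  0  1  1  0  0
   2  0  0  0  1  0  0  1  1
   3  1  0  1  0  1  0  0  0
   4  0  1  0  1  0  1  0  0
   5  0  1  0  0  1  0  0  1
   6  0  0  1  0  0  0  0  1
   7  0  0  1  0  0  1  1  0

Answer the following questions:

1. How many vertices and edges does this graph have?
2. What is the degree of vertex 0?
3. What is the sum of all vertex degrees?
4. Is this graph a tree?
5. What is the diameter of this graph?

Count: 8 vertices, 11 edges.
Vertex 0 has neighbors [1, 3], degree = 2.
Handshaking lemma: 2 * 11 = 22.
A tree on 8 vertices has 7 edges. This graph has 11 edges (4 extra). Not a tree.
Diameter (longest shortest path) = 3.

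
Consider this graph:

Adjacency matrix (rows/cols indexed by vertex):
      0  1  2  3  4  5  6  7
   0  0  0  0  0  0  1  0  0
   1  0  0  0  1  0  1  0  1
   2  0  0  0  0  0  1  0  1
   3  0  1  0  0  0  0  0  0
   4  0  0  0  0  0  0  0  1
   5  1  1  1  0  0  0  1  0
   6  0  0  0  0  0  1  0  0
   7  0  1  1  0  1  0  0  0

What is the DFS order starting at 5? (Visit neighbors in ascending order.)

DFS from vertex 5 (neighbors processed in ascending order):
Visit order: 5, 0, 1, 3, 7, 2, 4, 6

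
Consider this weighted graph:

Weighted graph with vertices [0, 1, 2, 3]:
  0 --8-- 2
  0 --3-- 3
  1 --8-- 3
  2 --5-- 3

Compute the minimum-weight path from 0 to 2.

Using Dijkstra's algorithm from vertex 0:
Shortest path: 0 -> 2
Total weight: 8 = 8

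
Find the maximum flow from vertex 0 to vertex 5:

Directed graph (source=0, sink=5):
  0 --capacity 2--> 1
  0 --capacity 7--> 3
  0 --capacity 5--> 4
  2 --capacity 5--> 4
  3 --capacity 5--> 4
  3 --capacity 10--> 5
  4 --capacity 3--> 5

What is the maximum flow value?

Computing max flow:
  Flow on (0->3): 7/7
  Flow on (0->4): 3/5
  Flow on (3->5): 7/10
  Flow on (4->5): 3/3
Maximum flow = 10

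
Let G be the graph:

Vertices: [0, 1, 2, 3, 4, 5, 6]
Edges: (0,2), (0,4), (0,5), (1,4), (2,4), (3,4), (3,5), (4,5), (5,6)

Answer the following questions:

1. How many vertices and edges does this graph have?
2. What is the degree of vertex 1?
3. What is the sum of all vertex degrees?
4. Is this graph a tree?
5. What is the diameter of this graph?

Count: 7 vertices, 9 edges.
Vertex 1 has neighbors [4], degree = 1.
Handshaking lemma: 2 * 9 = 18.
A tree on 7 vertices has 6 edges. This graph has 9 edges (3 extra). Not a tree.
Diameter (longest shortest path) = 3.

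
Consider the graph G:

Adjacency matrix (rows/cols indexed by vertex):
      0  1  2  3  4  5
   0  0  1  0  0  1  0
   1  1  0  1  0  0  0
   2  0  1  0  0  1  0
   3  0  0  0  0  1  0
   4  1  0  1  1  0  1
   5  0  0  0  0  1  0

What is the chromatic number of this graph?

The graph has a maximum clique of size 2 (lower bound on chromatic number).
A valid 2-coloring: {0: 1, 1: 0, 2: 1, 3: 1, 4: 0, 5: 1}.
Chromatic number = 2.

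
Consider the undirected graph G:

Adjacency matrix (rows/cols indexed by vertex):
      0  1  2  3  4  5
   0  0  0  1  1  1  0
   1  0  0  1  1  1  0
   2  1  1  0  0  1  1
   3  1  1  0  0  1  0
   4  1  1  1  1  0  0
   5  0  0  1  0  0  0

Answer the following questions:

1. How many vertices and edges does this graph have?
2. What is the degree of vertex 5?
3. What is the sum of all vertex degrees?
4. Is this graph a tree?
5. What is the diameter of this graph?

Count: 6 vertices, 9 edges.
Vertex 5 has neighbors [2], degree = 1.
Handshaking lemma: 2 * 9 = 18.
A tree on 6 vertices has 5 edges. This graph has 9 edges (4 extra). Not a tree.
Diameter (longest shortest path) = 3.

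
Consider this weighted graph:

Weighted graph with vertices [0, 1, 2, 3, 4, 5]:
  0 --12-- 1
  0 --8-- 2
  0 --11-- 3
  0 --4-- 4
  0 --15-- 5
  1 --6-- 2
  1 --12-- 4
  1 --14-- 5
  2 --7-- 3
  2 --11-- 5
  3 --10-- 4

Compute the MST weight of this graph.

Applying Kruskal's algorithm (sort edges by weight, add if no cycle):
  Add (0,4) w=4
  Add (1,2) w=6
  Add (2,3) w=7
  Add (0,2) w=8
  Skip (3,4) w=10 (creates cycle)
  Skip (0,3) w=11 (creates cycle)
  Add (2,5) w=11
  Skip (0,1) w=12 (creates cycle)
  Skip (1,4) w=12 (creates cycle)
  Skip (1,5) w=14 (creates cycle)
  Skip (0,5) w=15 (creates cycle)
MST weight = 36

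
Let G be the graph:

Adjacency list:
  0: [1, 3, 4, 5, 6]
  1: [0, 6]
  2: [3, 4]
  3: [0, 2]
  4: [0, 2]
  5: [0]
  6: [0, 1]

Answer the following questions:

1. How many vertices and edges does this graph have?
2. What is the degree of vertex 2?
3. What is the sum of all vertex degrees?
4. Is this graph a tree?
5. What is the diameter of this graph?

Count: 7 vertices, 8 edges.
Vertex 2 has neighbors [3, 4], degree = 2.
Handshaking lemma: 2 * 8 = 16.
A tree on 7 vertices has 6 edges. This graph has 8 edges (2 extra). Not a tree.
Diameter (longest shortest path) = 3.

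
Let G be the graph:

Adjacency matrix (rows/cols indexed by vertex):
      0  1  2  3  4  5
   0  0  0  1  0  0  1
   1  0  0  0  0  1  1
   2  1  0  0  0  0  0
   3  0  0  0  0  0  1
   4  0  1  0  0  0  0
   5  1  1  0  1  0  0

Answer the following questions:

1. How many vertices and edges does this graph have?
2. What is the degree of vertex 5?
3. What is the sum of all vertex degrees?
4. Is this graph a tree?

Count: 6 vertices, 5 edges.
Vertex 5 has neighbors [0, 1, 3], degree = 3.
Handshaking lemma: 2 * 5 = 10.
A graph is a tree iff it is connected and has exactly n-1 edges. This graph is connected (all 6 vertices in one component) and has 6-1 = 5 edges. It is a tree.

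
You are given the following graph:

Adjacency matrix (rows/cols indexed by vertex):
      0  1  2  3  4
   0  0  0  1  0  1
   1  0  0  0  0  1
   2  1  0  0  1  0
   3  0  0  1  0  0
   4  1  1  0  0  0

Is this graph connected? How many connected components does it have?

Checking connectivity: the graph has 1 connected component(s).
All vertices are reachable from each other. The graph IS connected.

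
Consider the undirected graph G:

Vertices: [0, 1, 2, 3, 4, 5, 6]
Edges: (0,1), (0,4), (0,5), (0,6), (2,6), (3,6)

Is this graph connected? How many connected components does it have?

Checking connectivity: the graph has 1 connected component(s).
All vertices are reachable from each other. The graph IS connected.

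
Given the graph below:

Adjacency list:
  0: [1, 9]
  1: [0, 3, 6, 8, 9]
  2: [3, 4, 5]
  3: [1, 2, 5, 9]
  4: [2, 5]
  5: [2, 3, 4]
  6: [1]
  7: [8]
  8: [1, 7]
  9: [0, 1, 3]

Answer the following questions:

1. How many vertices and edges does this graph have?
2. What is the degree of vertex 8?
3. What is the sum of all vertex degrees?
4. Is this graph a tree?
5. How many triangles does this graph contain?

Count: 10 vertices, 13 edges.
Vertex 8 has neighbors [1, 7], degree = 2.
Handshaking lemma: 2 * 13 = 26.
A tree on 10 vertices has 9 edges. This graph has 13 edges (4 extra). Not a tree.
Number of triangles = 4.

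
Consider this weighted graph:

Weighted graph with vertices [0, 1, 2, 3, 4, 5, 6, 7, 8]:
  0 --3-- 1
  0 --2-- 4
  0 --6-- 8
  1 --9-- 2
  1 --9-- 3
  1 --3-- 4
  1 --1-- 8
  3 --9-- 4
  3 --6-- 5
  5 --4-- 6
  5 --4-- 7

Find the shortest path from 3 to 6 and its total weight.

Using Dijkstra's algorithm from vertex 3:
Shortest path: 3 -> 5 -> 6
Total weight: 6 + 4 = 10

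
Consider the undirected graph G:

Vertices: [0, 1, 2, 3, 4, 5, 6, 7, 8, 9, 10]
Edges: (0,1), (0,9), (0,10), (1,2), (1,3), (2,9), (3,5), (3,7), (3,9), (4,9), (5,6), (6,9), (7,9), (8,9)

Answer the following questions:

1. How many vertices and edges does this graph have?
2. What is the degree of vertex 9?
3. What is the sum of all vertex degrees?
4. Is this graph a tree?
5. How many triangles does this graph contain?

Count: 11 vertices, 14 edges.
Vertex 9 has neighbors [0, 2, 3, 4, 6, 7, 8], degree = 7.
Handshaking lemma: 2 * 14 = 28.
A tree on 11 vertices has 10 edges. This graph has 14 edges (4 extra). Not a tree.
Number of triangles = 1.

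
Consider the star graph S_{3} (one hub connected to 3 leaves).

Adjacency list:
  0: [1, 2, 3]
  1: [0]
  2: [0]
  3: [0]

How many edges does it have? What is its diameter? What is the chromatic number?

Star graph S_{3}: the hub connects to all 3 leaves.
Edges = 3.
Diameter = 2 (any leaf to hub is 1, leaf to leaf through hub is 2).
Star graphs are bipartite (hub vs leaves), so chromatic number = 2.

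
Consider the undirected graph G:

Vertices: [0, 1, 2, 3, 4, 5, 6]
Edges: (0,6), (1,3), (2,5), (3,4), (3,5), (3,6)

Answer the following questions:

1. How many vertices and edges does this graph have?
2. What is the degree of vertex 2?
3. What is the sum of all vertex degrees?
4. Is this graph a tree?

Count: 7 vertices, 6 edges.
Vertex 2 has neighbors [5], degree = 1.
Handshaking lemma: 2 * 6 = 12.
A graph is a tree iff it is connected and has exactly n-1 edges. This graph is connected (all 7 vertices in one component) and has 7-1 = 6 edges. It is a tree.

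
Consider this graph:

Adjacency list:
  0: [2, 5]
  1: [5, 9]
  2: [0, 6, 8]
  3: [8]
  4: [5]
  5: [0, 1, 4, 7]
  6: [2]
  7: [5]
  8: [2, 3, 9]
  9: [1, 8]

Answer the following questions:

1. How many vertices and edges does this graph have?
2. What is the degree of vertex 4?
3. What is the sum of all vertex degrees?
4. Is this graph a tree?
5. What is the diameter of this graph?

Count: 10 vertices, 10 edges.
Vertex 4 has neighbors [5], degree = 1.
Handshaking lemma: 2 * 10 = 20.
A tree on 10 vertices has 9 edges. This graph has 10 edges (1 extra). Not a tree.
Diameter (longest shortest path) = 5.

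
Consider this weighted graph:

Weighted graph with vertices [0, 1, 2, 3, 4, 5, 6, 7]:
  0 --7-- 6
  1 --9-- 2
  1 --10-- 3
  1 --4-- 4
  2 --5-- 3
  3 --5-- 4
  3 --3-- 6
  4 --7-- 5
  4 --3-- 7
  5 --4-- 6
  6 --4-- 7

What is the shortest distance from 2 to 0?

Using Dijkstra's algorithm from vertex 2:
Shortest path: 2 -> 3 -> 6 -> 0
Total weight: 5 + 3 + 7 = 15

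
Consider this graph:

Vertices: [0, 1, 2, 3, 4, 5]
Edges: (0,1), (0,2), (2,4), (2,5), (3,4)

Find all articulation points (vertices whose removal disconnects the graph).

An articulation point is a vertex whose removal disconnects the graph.
Articulation points: [0, 2, 4]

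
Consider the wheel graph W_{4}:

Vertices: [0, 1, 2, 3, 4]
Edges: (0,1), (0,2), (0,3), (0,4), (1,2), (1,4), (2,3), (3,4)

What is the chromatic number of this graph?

W_{4} = C_{4} plus a hub adjacent to every cycle vertex.
The outer cycle needs 2 colors (even cycle); the hub is adjacent to all of them so needs a fresh color.
Chromatic number = 2 + 1 = 3.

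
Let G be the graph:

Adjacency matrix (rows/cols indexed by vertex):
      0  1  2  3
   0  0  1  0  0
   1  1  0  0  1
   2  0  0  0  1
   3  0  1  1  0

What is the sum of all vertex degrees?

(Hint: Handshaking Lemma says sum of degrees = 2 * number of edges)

Count edges: 3 edges.
By Handshaking Lemma: sum of degrees = 2 * 3 = 6.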